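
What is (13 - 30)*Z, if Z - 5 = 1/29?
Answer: -2482/29 ≈ -85.586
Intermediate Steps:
Z = 146/29 (Z = 5 + 1/29 = 146/29 ≈ 5.0345)
(13 - 30)*Z = (13 - 30)*(146/29) = -17*146/29 = -2482/29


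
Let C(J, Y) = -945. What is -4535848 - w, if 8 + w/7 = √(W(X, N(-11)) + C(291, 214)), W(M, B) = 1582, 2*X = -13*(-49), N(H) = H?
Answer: -4535792 - 49*√13 ≈ -4.5360e+6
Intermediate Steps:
X = 637/2 (X = (-13*(-49))/2 = (½)*637 = 637/2 ≈ 318.50)
w = -56 + 49*√13 (w = -56 + 7*√(1582 - 945) = -56 + 7*√637 = -56 + 7*(7*√13) = -56 + 49*√13 ≈ 120.67)
-4535848 - w = -4535848 - (-56 + 49*√13) = -4535848 + (56 - 49*√13) = -4535792 - 49*√13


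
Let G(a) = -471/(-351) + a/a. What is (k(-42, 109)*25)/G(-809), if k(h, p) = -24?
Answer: -35100/137 ≈ -256.20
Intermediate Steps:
G(a) = 274/117 (G(a) = -471*(-1/351) + 1 = 157/117 + 1 = 274/117)
(k(-42, 109)*25)/G(-809) = (-24*25)/(274/117) = -600*117/274 = -35100/137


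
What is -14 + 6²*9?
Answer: 310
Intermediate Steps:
-14 + 6²*9 = -14 + 36*9 = -14 + 324 = 310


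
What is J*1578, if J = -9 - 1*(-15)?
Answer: 9468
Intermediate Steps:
J = 6 (J = -9 + 15 = 6)
J*1578 = 6*1578 = 9468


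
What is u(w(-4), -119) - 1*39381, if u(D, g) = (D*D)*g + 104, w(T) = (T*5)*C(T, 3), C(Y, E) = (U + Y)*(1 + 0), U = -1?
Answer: -1229277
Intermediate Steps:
C(Y, E) = -1 + Y (C(Y, E) = (-1 + Y)*(1 + 0) = (-1 + Y)*1 = -1 + Y)
w(T) = 5*T*(-1 + T) (w(T) = (T*5)*(-1 + T) = (5*T)*(-1 + T) = 5*T*(-1 + T))
u(D, g) = 104 + g*D**2 (u(D, g) = D**2*g + 104 = g*D**2 + 104 = 104 + g*D**2)
u(w(-4), -119) - 1*39381 = (104 - 119*400*(-1 - 4)**2) - 1*39381 = (104 - 119*(5*(-4)*(-5))**2) - 39381 = (104 - 119*100**2) - 39381 = (104 - 119*10000) - 39381 = (104 - 1190000) - 39381 = -1189896 - 39381 = -1229277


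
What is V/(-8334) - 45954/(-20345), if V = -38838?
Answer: 195523291/28259205 ≈ 6.9189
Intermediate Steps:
V/(-8334) - 45954/(-20345) = -38838/(-8334) - 45954/(-20345) = -38838*(-1/8334) - 45954*(-1/20345) = 6473/1389 + 45954/20345 = 195523291/28259205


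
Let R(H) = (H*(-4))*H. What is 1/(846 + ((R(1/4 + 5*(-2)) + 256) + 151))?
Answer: 4/3491 ≈ 0.0011458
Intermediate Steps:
R(H) = -4*H**2 (R(H) = (-4*H)*H = -4*H**2)
1/(846 + ((R(1/4 + 5*(-2)) + 256) + 151)) = 1/(846 + ((-4*(1/4 + 5*(-2))**2 + 256) + 151)) = 1/(846 + ((-4*(1/4 - 10)**2 + 256) + 151)) = 1/(846 + ((-4*(-39/4)**2 + 256) + 151)) = 1/(846 + ((-4*1521/16 + 256) + 151)) = 1/(846 + ((-1521/4 + 256) + 151)) = 1/(846 + (-497/4 + 151)) = 1/(846 + 107/4) = 1/(3491/4) = 4/3491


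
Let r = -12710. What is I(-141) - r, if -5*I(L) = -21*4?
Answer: 63634/5 ≈ 12727.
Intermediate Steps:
I(L) = 84/5 (I(L) = -(-21)*4/5 = -⅕*(-84) = 84/5)
I(-141) - r = 84/5 - 1*(-12710) = 84/5 + 12710 = 63634/5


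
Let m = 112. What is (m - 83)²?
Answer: 841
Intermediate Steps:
(m - 83)² = (112 - 83)² = 29² = 841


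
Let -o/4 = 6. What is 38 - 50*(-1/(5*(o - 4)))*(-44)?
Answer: 376/7 ≈ 53.714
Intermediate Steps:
o = -24 (o = -4*6 = -24)
38 - 50*(-1/(5*(o - 4)))*(-44) = 38 - 50*(-1/(5*(-24 - 4)))*(-44) = 38 - 50/((-5*(-28)))*(-44) = 38 - 50/140*(-44) = 38 - 50*1/140*(-44) = 38 - 5/14*(-44) = 38 + 110/7 = 376/7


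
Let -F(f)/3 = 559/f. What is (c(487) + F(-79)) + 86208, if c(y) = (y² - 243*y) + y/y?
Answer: 16199600/79 ≈ 2.0506e+5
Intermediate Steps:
c(y) = 1 + y² - 243*y (c(y) = (y² - 243*y) + 1 = 1 + y² - 243*y)
F(f) = -1677/f
(c(487) + F(-79)) + 86208 = ((1 + 487² - 243*487) - 1677/(-79)) + 86208 = ((1 + 237169 - 118341) - 1677*(-1/79)) + 86208 = (118829 + 1677/79) + 86208 = 9389168/79 + 86208 = 16199600/79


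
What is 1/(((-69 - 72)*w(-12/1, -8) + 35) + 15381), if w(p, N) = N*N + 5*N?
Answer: 1/12032 ≈ 8.3112e-5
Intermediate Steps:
w(p, N) = N² + 5*N
1/(((-69 - 72)*w(-12/1, -8) + 35) + 15381) = 1/(((-69 - 72)*(-8*(5 - 8)) + 35) + 15381) = 1/((-(-1128)*(-3) + 35) + 15381) = 1/((-141*24 + 35) + 15381) = 1/((-3384 + 35) + 15381) = 1/(-3349 + 15381) = 1/12032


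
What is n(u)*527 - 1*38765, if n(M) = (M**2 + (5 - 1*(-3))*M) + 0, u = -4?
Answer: -47197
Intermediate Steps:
n(M) = M**2 + 8*M (n(M) = (M**2 + (5 + 3)*M) + 0 = (M**2 + 8*M) + 0 = M**2 + 8*M)
n(u)*527 - 1*38765 = -4*(8 - 4)*527 - 1*38765 = -4*4*527 - 38765 = -16*527 - 38765 = -8432 - 38765 = -47197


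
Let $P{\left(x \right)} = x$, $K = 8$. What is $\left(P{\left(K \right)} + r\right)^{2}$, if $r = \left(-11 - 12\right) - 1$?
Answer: $256$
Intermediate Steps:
$r = -24$ ($r = -23 - 1 = -24$)
$\left(P{\left(K \right)} + r\right)^{2} = \left(8 - 24\right)^{2} = \left(-16\right)^{2} = 256$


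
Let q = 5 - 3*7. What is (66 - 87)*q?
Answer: 336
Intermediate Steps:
q = -16 (q = 5 - 21 = -16)
(66 - 87)*q = (66 - 87)*(-16) = -21*(-16) = 336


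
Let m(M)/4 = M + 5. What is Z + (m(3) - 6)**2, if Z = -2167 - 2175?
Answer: -3666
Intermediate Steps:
m(M) = 20 + 4*M (m(M) = 4*(M + 5) = 4*(5 + M) = 20 + 4*M)
Z = -4342
Z + (m(3) - 6)**2 = -4342 + ((20 + 4*3) - 6)**2 = -4342 + ((20 + 12) - 6)**2 = -4342 + (32 - 6)**2 = -4342 + 26**2 = -4342 + 676 = -3666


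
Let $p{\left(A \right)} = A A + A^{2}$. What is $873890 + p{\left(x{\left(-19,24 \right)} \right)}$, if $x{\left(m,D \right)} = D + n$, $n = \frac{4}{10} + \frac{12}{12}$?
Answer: $\frac{21879508}{25} \approx 8.7518 \cdot 10^{5}$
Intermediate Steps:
$n = \frac{7}{5}$ ($n = 4 \cdot \frac{1}{10} + 12 \cdot \frac{1}{12} = \frac{2}{5} + 1 = \frac{7}{5} \approx 1.4$)
$x{\left(m,D \right)} = \frac{7}{5} + D$ ($x{\left(m,D \right)} = D + \frac{7}{5} = \frac{7}{5} + D$)
$p{\left(A \right)} = 2 A^{2}$ ($p{\left(A \right)} = A^{2} + A^{2} = 2 A^{2}$)
$873890 + p{\left(x{\left(-19,24 \right)} \right)} = 873890 + 2 \left(\frac{7}{5} + 24\right)^{2} = 873890 + 2 \left(\frac{127}{5}\right)^{2} = 873890 + 2 \cdot \frac{16129}{25} = 873890 + \frac{32258}{25} = \frac{21879508}{25}$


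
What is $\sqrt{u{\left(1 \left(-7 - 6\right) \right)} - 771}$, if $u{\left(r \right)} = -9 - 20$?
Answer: $20 i \sqrt{2} \approx 28.284 i$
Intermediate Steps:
$u{\left(r \right)} = -29$ ($u{\left(r \right)} = -9 - 20 = -29$)
$\sqrt{u{\left(1 \left(-7 - 6\right) \right)} - 771} = \sqrt{-29 - 771} = \sqrt{-800} = 20 i \sqrt{2}$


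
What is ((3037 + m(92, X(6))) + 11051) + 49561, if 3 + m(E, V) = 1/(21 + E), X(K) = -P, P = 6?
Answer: 7191999/113 ≈ 63646.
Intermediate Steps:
X(K) = -6 (X(K) = -1*6 = -6)
m(E, V) = -3 + 1/(21 + E)
((3037 + m(92, X(6))) + 11051) + 49561 = ((3037 + (-62 - 3*92)/(21 + 92)) + 11051) + 49561 = ((3037 + (-62 - 276)/113) + 11051) + 49561 = ((3037 + (1/113)*(-338)) + 11051) + 49561 = ((3037 - 338/113) + 11051) + 49561 = (342843/113 + 11051) + 49561 = 1591606/113 + 49561 = 7191999/113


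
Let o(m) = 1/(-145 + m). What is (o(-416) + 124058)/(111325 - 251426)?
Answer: -69596537/78596661 ≈ -0.88549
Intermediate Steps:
(o(-416) + 124058)/(111325 - 251426) = (1/(-145 - 416) + 124058)/(111325 - 251426) = (1/(-561) + 124058)/(-140101) = (-1/561 + 124058)*(-1/140101) = (69596537/561)*(-1/140101) = -69596537/78596661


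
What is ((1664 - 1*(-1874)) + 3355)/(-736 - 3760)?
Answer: -6893/4496 ≈ -1.5331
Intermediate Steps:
((1664 - 1*(-1874)) + 3355)/(-736 - 3760) = ((1664 + 1874) + 3355)/(-4496) = (3538 + 3355)*(-1/4496) = 6893*(-1/4496) = -6893/4496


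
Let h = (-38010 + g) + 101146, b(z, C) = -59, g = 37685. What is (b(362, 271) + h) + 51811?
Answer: 152573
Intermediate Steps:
h = 100821 (h = (-38010 + 37685) + 101146 = -325 + 101146 = 100821)
(b(362, 271) + h) + 51811 = (-59 + 100821) + 51811 = 100762 + 51811 = 152573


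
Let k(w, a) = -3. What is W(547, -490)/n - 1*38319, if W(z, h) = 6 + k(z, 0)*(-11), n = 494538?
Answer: -6316733861/164846 ≈ -38319.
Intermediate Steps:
W(z, h) = 39 (W(z, h) = 6 - 3*(-11) = 6 + 33 = 39)
W(547, -490)/n - 1*38319 = 39/494538 - 1*38319 = 39*(1/494538) - 38319 = 13/164846 - 38319 = -6316733861/164846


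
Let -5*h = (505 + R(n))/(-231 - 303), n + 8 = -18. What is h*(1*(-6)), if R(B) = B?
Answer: -479/445 ≈ -1.0764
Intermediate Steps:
n = -26 (n = -8 - 18 = -26)
h = 479/2670 (h = -(505 - 26)/(5*(-231 - 303)) = -479/(5*(-534)) = -479*(-1)/(5*534) = -⅕*(-479/534) = 479/2670 ≈ 0.17940)
h*(1*(-6)) = 479*(1*(-6))/2670 = (479/2670)*(-6) = -479/445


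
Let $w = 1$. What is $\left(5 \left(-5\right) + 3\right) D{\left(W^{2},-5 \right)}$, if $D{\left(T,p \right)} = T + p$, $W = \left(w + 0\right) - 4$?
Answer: $-88$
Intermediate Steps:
$W = -3$ ($W = \left(1 + 0\right) - 4 = 1 - 4 = -3$)
$\left(5 \left(-5\right) + 3\right) D{\left(W^{2},-5 \right)} = \left(5 \left(-5\right) + 3\right) \left(\left(-3\right)^{2} - 5\right) = \left(-25 + 3\right) \left(9 - 5\right) = \left(-22\right) 4 = -88$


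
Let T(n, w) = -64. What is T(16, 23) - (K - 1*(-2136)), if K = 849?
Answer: -3049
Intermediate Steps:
T(16, 23) - (K - 1*(-2136)) = -64 - (849 - 1*(-2136)) = -64 - (849 + 2136) = -64 - 1*2985 = -64 - 2985 = -3049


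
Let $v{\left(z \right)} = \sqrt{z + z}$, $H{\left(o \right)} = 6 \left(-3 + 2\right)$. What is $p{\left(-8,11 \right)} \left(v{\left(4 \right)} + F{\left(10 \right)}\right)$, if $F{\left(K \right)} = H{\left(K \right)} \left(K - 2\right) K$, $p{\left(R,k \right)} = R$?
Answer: $3840 - 16 \sqrt{2} \approx 3817.4$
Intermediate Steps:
$H{\left(o \right)} = -6$ ($H{\left(o \right)} = 6 \left(-1\right) = -6$)
$F{\left(K \right)} = K \left(12 - 6 K\right)$ ($F{\left(K \right)} = - 6 \left(K - 2\right) K = - 6 \left(-2 + K\right) K = \left(12 - 6 K\right) K = K \left(12 - 6 K\right)$)
$v{\left(z \right)} = \sqrt{2} \sqrt{z}$ ($v{\left(z \right)} = \sqrt{2 z} = \sqrt{2} \sqrt{z}$)
$p{\left(-8,11 \right)} \left(v{\left(4 \right)} + F{\left(10 \right)}\right) = - 8 \left(\sqrt{2} \sqrt{4} + 6 \cdot 10 \left(2 - 10\right)\right) = - 8 \left(\sqrt{2} \cdot 2 + 6 \cdot 10 \left(2 - 10\right)\right) = - 8 \left(2 \sqrt{2} + 6 \cdot 10 \left(-8\right)\right) = - 8 \left(2 \sqrt{2} - 480\right) = - 8 \left(-480 + 2 \sqrt{2}\right) = 3840 - 16 \sqrt{2}$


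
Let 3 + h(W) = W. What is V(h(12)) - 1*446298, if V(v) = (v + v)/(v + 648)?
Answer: -32579752/73 ≈ -4.4630e+5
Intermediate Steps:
h(W) = -3 + W
V(v) = 2*v/(648 + v) (V(v) = (2*v)/(648 + v) = 2*v/(648 + v))
V(h(12)) - 1*446298 = 2*(-3 + 12)/(648 + (-3 + 12)) - 1*446298 = 2*9/(648 + 9) - 446298 = 2*9/657 - 446298 = 2*9*(1/657) - 446298 = 2/73 - 446298 = -32579752/73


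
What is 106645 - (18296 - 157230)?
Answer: 245579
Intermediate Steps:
106645 - (18296 - 157230) = 106645 - 1*(-138934) = 106645 + 138934 = 245579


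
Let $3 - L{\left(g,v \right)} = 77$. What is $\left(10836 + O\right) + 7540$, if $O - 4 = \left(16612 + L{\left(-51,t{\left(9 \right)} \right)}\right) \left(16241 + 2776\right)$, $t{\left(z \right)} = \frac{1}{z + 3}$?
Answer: $314521526$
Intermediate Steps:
$t{\left(z \right)} = \frac{1}{3 + z}$
$L{\left(g,v \right)} = -74$ ($L{\left(g,v \right)} = 3 - 77 = -74$)
$O = 314503150$ ($O = 4 + \left(16612 - 74\right) \left(16241 + 2776\right) = 4 + 16538 \cdot 19017 = 4 + 314503146 = 314503150$)
$\left(10836 + O\right) + 7540 = \left(10836 + 314503150\right) + 7540 = 314513986 + 7540 = 314521526$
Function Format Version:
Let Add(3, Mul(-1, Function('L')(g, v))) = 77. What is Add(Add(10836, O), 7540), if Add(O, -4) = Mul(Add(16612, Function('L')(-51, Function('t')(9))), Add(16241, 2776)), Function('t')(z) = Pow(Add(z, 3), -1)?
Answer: 314521526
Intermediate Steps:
Function('t')(z) = Pow(Add(3, z), -1)
Function('L')(g, v) = -74 (Function('L')(g, v) = Add(3, Mul(-1, 77)) = Add(3, -77) = -74)
O = 314503150 (O = Add(4, Mul(Add(16612, -74), Add(16241, 2776))) = Add(4, Mul(16538, 19017)) = Add(4, 314503146) = 314503150)
Add(Add(10836, O), 7540) = Add(Add(10836, 314503150), 7540) = Add(314513986, 7540) = 314521526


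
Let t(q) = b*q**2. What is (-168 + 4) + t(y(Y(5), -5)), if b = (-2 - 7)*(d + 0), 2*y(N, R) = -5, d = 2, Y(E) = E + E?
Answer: -553/2 ≈ -276.50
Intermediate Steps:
Y(E) = 2*E
y(N, R) = -5/2 (y(N, R) = (1/2)*(-5) = -5/2)
b = -18 (b = (-2 - 7)*(2 + 0) = -9*2 = -18)
t(q) = -18*q**2
(-168 + 4) + t(y(Y(5), -5)) = (-168 + 4) - 18*(-5/2)**2 = -164 - 18*25/4 = -164 - 225/2 = -553/2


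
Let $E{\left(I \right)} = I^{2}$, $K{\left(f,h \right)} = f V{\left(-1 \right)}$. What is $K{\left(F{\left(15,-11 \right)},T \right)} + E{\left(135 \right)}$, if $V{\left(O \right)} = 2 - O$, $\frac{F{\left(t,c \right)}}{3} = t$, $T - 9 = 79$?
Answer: $18360$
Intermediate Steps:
$T = 88$ ($T = 9 + 79 = 88$)
$F{\left(t,c \right)} = 3 t$
$K{\left(f,h \right)} = 3 f$ ($K{\left(f,h \right)} = f \left(2 - -1\right) = f \left(2 + 1\right) = f 3 = 3 f$)
$K{\left(F{\left(15,-11 \right)},T \right)} + E{\left(135 \right)} = 3 \cdot 3 \cdot 15 + 135^{2} = 3 \cdot 45 + 18225 = 135 + 18225 = 18360$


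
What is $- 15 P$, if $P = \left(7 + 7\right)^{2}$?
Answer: $-2940$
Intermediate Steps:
$P = 196$ ($P = 14^{2} = 196$)
$- 15 P = \left(-15\right) 196 = -2940$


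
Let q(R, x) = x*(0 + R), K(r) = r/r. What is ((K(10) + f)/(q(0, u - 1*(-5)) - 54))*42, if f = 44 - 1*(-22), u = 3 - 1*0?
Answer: -469/9 ≈ -52.111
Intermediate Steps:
K(r) = 1
u = 3 (u = 3 + 0 = 3)
q(R, x) = R*x (q(R, x) = x*R = R*x)
f = 66 (f = 44 + 22 = 66)
((K(10) + f)/(q(0, u - 1*(-5)) - 54))*42 = ((1 + 66)/(0*(3 - 1*(-5)) - 54))*42 = (67/(0*(3 + 5) - 54))*42 = (67/(0*8 - 54))*42 = (67/(0 - 54))*42 = (67/(-54))*42 = (67*(-1/54))*42 = -67/54*42 = -469/9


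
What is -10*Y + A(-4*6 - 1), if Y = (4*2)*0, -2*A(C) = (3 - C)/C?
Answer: 14/25 ≈ 0.56000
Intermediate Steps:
A(C) = -(3 - C)/(2*C)
Y = 0 (Y = 8*0 = 0)
-10*Y + A(-4*6 - 1) = -10*0 + (-3 + (-4*6 - 1))/(2*(-4*6 - 1)) = 0 + (-3 + (-24 - 1))/(2*(-24 - 1)) = 0 + (1/2)*(-3 - 25)/(-25) = 0 + (1/2)*(-1/25)*(-28) = 0 + 14/25 = 14/25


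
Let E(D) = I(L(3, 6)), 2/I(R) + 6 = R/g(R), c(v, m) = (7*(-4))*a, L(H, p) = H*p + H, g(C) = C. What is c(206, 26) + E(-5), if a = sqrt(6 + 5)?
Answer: -2/5 - 28*sqrt(11) ≈ -93.266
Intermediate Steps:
a = sqrt(11) ≈ 3.3166
L(H, p) = H + H*p
c(v, m) = -28*sqrt(11) (c(v, m) = (7*(-4))*sqrt(11) = -28*sqrt(11))
I(R) = -2/5 (I(R) = 2/(-6 + R/R) = 2/(-6 + 1) = 2/(-5) = 2*(-1/5) = -2/5)
E(D) = -2/5
c(206, 26) + E(-5) = -28*sqrt(11) - 2/5 = -2/5 - 28*sqrt(11)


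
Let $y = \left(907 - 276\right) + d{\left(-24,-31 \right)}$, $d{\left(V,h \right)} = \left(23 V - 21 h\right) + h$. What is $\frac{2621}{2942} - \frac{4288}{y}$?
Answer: $- \frac{10783217}{2056458} \approx -5.2436$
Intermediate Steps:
$d{\left(V,h \right)} = - 20 h + 23 V$ ($d{\left(V,h \right)} = \left(- 21 h + 23 V\right) + h = - 20 h + 23 V$)
$y = 699$ ($y = \left(907 - 276\right) + \left(\left(-20\right) \left(-31\right) + 23 \left(-24\right)\right) = 631 + \left(620 - 552\right) = 631 + 68 = 699$)
$\frac{2621}{2942} - \frac{4288}{y} = \frac{2621}{2942} - \frac{4288}{699} = - \frac{10783217}{2056458}$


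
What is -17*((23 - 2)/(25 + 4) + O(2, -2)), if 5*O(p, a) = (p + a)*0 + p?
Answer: -2771/145 ≈ -19.110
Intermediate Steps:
O(p, a) = p/5 (O(p, a) = ((p + a)*0 + p)/5 = ((a + p)*0 + p)/5 = (0 + p)/5 = p/5)
-17*((23 - 2)/(25 + 4) + O(2, -2)) = -17*((23 - 2)/(25 + 4) + (⅕)*2) = -17*(21/29 + ⅖) = -17*163/145 = -2771/145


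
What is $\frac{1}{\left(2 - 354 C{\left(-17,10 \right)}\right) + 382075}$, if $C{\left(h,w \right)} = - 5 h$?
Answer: $\frac{1}{351987} \approx 2.841 \cdot 10^{-6}$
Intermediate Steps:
$\frac{1}{\left(2 - 354 C{\left(-17,10 \right)}\right) + 382075} = \frac{1}{\left(2 - 354 \left(\left(-5\right) \left(-17\right)\right)\right) + 382075} = \frac{1}{\left(2 - 30090\right) + 382075} = \frac{1}{-30088 + 382075} = \frac{1}{351987}$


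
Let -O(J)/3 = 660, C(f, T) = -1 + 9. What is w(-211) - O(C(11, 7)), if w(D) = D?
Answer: 1769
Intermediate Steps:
C(f, T) = 8
O(J) = -1980 (O(J) = -3*660 = -1980)
w(-211) - O(C(11, 7)) = -211 - 1*(-1980) = -211 + 1980 = 1769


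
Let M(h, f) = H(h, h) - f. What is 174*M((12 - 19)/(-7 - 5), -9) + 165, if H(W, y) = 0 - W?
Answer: 3259/2 ≈ 1629.5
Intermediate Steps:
H(W, y) = -W
M(h, f) = -f - h (M(h, f) = -h - f = -f - h)
174*M((12 - 19)/(-7 - 5), -9) + 165 = 174*(-1*(-9) - (12 - 19)/(-7 - 5)) + 165 = 174*(9 - (-7)/(-12)) + 165 = 174*(9 - (-7)*(-1)/12) + 165 = 174*(9 - 1*7/12) + 165 = 174*(9 - 7/12) + 165 = 174*(101/12) + 165 = 2929/2 + 165 = 3259/2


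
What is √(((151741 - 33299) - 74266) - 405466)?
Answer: I*√361290 ≈ 601.07*I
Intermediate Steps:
√(((151741 - 33299) - 74266) - 405466) = √((118442 - 74266) - 405466) = √(44176 - 405466) = √(-361290) = I*√361290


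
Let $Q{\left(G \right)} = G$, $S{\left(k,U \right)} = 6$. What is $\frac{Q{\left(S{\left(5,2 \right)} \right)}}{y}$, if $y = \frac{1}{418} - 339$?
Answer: $- \frac{2508}{141701} \approx -0.017699$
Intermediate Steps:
$y = - \frac{141701}{418}$ ($y = \frac{1}{418} - 339 = - \frac{141701}{418} \approx -339.0$)
$\frac{Q{\left(S{\left(5,2 \right)} \right)}}{y} = \frac{6}{- \frac{141701}{418}} = 6 \left(- \frac{418}{141701}\right) = - \frac{2508}{141701}$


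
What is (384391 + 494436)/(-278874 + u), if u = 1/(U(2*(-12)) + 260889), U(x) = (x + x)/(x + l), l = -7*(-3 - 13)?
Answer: -2522033996271/800305075591 ≈ -3.1513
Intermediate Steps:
l = 112 (l = -7*(-16) = 112)
U(x) = 2*x/(112 + x) (U(x) = (x + x)/(x + 112) = (2*x)/(112 + x) = 2*x/(112 + x))
u = 11/2869773 (u = 1/(2*(2*(-12))/(112 + 2*(-12)) + 260889) = 1/(2*(-24)/(112 - 24) + 260889) = 1/(2*(-24)/88 + 260889) = 1/(2*(-24)*(1/88) + 260889) = 1/(-6/11 + 260889) = 1/(2869773/11) = 11/2869773 ≈ 3.8331e-6)
(384391 + 494436)/(-278874 + u) = (384391 + 494436)/(-278874 + 11/2869773) = 878827/(-800305075591/2869773) = 878827*(-2869773/800305075591) = -2522033996271/800305075591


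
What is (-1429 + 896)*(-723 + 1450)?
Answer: -387491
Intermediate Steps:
(-1429 + 896)*(-723 + 1450) = -533*727 = -387491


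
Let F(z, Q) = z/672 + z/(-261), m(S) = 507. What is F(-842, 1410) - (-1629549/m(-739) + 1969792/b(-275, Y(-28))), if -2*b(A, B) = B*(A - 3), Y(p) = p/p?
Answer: -7522740067945/686688912 ≈ -10955.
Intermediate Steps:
Y(p) = 1
F(z, Q) = -137*z/58464 (F(z, Q) = z*(1/672) + z*(-1/261) = z/672 - z/261 = -137*z/58464)
b(A, B) = -B*(-3 + A)/2 (b(A, B) = -B*(A - 3)/2 = -B*(-3 + A)/2)
F(-842, 1410) - (-1629549/m(-739) + 1969792/b(-275, Y(-28))) = -137/58464*(-842) - (-1629549/507 + 1969792/(((1/2)*1*(3 - 1*(-275))))) = 57677/29232 - (-1629549*1/507 + 1969792/(((1/2)*1*(3 + 275)))) = 57677/29232 - (-543183/169 + 1969792/(((1/2)*1*278))) = 57677/29232 - (-543183/169 + 1969792/139) = 57677/29232 - 1*257392411/23491 = 57677/29232 - 257392411/23491 = -7522740067945/686688912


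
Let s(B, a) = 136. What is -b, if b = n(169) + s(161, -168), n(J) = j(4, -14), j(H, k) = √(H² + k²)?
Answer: -136 - 2*√53 ≈ -150.56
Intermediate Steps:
n(J) = 2*√53 (n(J) = √(4² + (-14)²) = √(16 + 196) = √212 = 2*√53)
b = 136 + 2*√53 (b = 2*√53 + 136 = 136 + 2*√53 ≈ 150.56)
-b = -(136 + 2*√53) = -136 - 2*√53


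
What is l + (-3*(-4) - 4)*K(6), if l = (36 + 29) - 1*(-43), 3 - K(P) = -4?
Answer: 164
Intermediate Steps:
K(P) = 7 (K(P) = 3 - 1*(-4) = 3 + 4 = 7)
l = 108 (l = 65 + 43 = 108)
l + (-3*(-4) - 4)*K(6) = 108 + (-3*(-4) - 4)*7 = 108 + (12 - 4)*7 = 108 + 8*7 = 108 + 56 = 164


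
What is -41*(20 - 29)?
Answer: 369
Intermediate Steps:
-41*(20 - 29) = -41*(-9) = 369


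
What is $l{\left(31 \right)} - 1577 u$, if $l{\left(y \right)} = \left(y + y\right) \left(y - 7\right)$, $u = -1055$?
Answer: $1665223$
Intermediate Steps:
$l{\left(y \right)} = 2 y \left(-7 + y\right)$
$l{\left(31 \right)} - 1577 u = 2 \cdot 31 \left(-7 + 31\right) - -1663735 = 2 \cdot 31 \cdot 24 + 1663735 = 1488 + 1663735 = 1665223$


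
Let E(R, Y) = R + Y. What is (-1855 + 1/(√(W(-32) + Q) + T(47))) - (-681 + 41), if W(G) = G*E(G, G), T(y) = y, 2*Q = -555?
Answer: -1065461/877 - √7082/877 ≈ -1215.0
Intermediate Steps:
Q = -555/2 (Q = (½)*(-555) = -555/2 ≈ -277.50)
W(G) = 2*G² (W(G) = G*(G + G) = G*(2*G) = 2*G²)
(-1855 + 1/(√(W(-32) + Q) + T(47))) - (-681 + 41) = (-1855 + 1/(√(2*(-32)² - 555/2) + 47)) - (-681 + 41) = (-1855 + 1/(√(2*1024 - 555/2) + 47)) - 1*(-640) = (-1855 + 1/(√(2048 - 555/2) + 47)) + 640 = (-1855 + 1/(√(3541/2) + 47)) + 640 = (-1855 + 1/(√7082/2 + 47)) + 640 = (-1855 + 1/(47 + √7082/2)) + 640 = -1215 + 1/(47 + √7082/2)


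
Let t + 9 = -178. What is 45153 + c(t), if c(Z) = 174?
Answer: 45327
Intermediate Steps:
t = -187 (t = -9 - 178 = -187)
45153 + c(t) = 45153 + 174 = 45327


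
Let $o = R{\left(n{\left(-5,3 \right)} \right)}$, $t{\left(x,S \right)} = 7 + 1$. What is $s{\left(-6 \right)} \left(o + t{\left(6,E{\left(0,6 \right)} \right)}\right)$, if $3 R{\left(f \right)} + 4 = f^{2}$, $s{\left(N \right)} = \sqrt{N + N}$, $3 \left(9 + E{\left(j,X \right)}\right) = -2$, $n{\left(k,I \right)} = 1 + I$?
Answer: $24 i \sqrt{3} \approx 41.569 i$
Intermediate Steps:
$E{\left(j,X \right)} = - \frac{29}{3}$ ($E{\left(j,X \right)} = -9 + \frac{1}{3} \left(-2\right) = -9 - \frac{2}{3} = - \frac{29}{3}$)
$t{\left(x,S \right)} = 8$
$s{\left(N \right)} = \sqrt{2} \sqrt{N}$ ($s{\left(N \right)} = \sqrt{2 N} = \sqrt{2} \sqrt{N}$)
$R{\left(f \right)} = - \frac{4}{3} + \frac{f^{2}}{3}$
$o = 4$ ($o = - \frac{4}{3} + \frac{\left(1 + 3\right)^{2}}{3} = - \frac{4}{3} + \frac{4^{2}}{3} = - \frac{4}{3} + \frac{1}{3} \cdot 16 = - \frac{4}{3} + \frac{16}{3} = 4$)
$s{\left(-6 \right)} \left(o + t{\left(6,E{\left(0,6 \right)} \right)}\right) = \sqrt{2} \sqrt{-6} \left(4 + 8\right) = \sqrt{2} i \sqrt{6} \cdot 12 = 2 i \sqrt{3} \cdot 12 = 24 i \sqrt{3}$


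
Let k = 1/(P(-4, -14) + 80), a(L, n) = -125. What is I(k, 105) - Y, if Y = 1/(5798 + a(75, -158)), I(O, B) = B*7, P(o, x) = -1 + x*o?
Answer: 4169654/5673 ≈ 735.00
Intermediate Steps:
P(o, x) = -1 + o*x
k = 1/135 (k = 1/((-1 - 4*(-14)) + 80) = 1/((-1 + 56) + 80) = 1/(55 + 80) = 1/135 ≈ 0.0074074)
I(O, B) = 7*B
Y = 1/5673 (Y = 1/(5798 - 125) = 1/5673 ≈ 0.00017627)
I(k, 105) - Y = 7*105 - 1*1/5673 = 735 - 1/5673 = 4169654/5673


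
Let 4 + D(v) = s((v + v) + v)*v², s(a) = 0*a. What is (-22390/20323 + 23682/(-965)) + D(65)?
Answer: -581342416/19611695 ≈ -29.643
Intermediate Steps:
s(a) = 0
D(v) = -4 (D(v) = -4 + 0*v² = -4 + 0 = -4)
(-22390/20323 + 23682/(-965)) + D(65) = (-22390/20323 + 23682/(-965)) - 4 = (-22390*1/20323 + 23682*(-1/965)) - 4 = (-22390/20323 - 23682/965) - 4 = -502895636/19611695 - 4 = -581342416/19611695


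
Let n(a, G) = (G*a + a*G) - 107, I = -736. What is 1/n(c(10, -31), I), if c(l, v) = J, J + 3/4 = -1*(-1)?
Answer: -1/475 ≈ -0.0021053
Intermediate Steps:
J = ¼ (J = -¾ - 1*(-1) = -¾ + 1 = ¼ ≈ 0.25000)
c(l, v) = ¼
n(a, G) = -107 + 2*G*a (n(a, G) = (G*a + G*a) - 107 = 2*G*a - 107 = -107 + 2*G*a)
1/n(c(10, -31), I) = 1/(-107 + 2*(-736)*(¼)) = 1/(-107 - 368) = 1/(-475) = -1/475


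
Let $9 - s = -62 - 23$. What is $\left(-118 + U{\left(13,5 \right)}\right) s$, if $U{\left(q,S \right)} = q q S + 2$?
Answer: $68526$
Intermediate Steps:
$U{\left(q,S \right)} = 2 + S q^{2}$ ($U{\left(q,S \right)} = q^{2} S + 2 = S q^{2} + 2 = 2 + S q^{2}$)
$s = 94$ ($s = 9 - \left(-62 - 23\right) = 9 - -85 = 9 + 85 = 94$)
$\left(-118 + U{\left(13,5 \right)}\right) s = \left(-118 + \left(2 + 5 \cdot 13^{2}\right)\right) 94 = \left(-118 + \left(2 + 5 \cdot 169\right)\right) 94 = \left(-118 + \left(2 + 845\right)\right) 94 = \left(-118 + 847\right) 94 = 729 \cdot 94 = 68526$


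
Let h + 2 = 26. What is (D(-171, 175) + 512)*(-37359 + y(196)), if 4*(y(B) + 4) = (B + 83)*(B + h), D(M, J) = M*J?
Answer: 647615434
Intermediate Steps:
h = 24 (h = -2 + 26 = 24)
D(M, J) = J*M
y(B) = -4 + (24 + B)*(83 + B)/4 (y(B) = -4 + ((B + 83)*(B + 24))/4 = -4 + ((83 + B)*(24 + B))/4 = -4 + ((24 + B)*(83 + B))/4 = -4 + (24 + B)*(83 + B)/4)
(D(-171, 175) + 512)*(-37359 + y(196)) = (175*(-171) + 512)*(-37359 + (494 + (1/4)*196**2 + (107/4)*196)) = (-29925 + 512)*(-37359 + (494 + (1/4)*38416 + 5243)) = -29413*(-37359 + (494 + 9604 + 5243)) = -29413*(-37359 + 15341) = -29413*(-22018) = 647615434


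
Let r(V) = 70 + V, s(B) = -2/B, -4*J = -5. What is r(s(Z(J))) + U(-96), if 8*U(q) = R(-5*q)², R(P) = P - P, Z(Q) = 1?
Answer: 68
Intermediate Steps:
J = 5/4 (J = -¼*(-5) = 5/4 ≈ 1.2500)
R(P) = 0
U(q) = 0 (U(q) = (⅛)*0² = (⅛)*0 = 0)
r(s(Z(J))) + U(-96) = (70 - 2/1) + 0 = (70 - 2*1) + 0 = (70 - 2) + 0 = 68 + 0 = 68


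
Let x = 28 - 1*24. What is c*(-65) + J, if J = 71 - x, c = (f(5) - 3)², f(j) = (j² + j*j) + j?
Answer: -175693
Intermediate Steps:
x = 4 (x = 28 - 24 = 4)
f(j) = j + 2*j² (f(j) = (j² + j²) + j = 2*j² + j = j + 2*j²)
c = 2704 (c = (5*(1 + 2*5) - 3)² = (5*(1 + 10) - 3)² = (5*11 - 3)² = (55 - 3)² = 52² = 2704)
J = 67 (J = 71 - 1*4 = 71 - 4 = 67)
c*(-65) + J = 2704*(-65) + 67 = -175760 + 67 = -175693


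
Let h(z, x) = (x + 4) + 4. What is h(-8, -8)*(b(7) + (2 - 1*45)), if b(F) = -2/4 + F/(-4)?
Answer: 0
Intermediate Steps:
h(z, x) = 8 + x (h(z, x) = (4 + x) + 4 = 8 + x)
b(F) = -½ - F/4 (b(F) = -2*¼ + F*(-¼) = -½ - F/4)
h(-8, -8)*(b(7) + (2 - 1*45)) = (8 - 8)*((-½ - ¼*7) + (2 - 1*45)) = 0*((-½ - 7/4) + (2 - 45)) = 0*(-9/4 - 43) = 0*(-181/4) = 0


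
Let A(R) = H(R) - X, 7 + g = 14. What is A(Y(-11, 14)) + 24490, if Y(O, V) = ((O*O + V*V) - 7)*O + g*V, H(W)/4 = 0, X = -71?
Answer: 24561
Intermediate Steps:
g = 7 (g = -7 + 14 = 7)
H(W) = 0 (H(W) = 4*0 = 0)
Y(O, V) = 7*V + O*(-7 + O² + V²) (Y(O, V) = ((O*O + V*V) - 7)*O + 7*V = ((O² + V²) - 7)*O + 7*V = (-7 + O² + V²)*O + 7*V = O*(-7 + O² + V²) + 7*V = 7*V + O*(-7 + O² + V²))
A(R) = 71 (A(R) = 0 - 1*(-71) = 0 + 71 = 71)
A(Y(-11, 14)) + 24490 = 71 + 24490 = 24561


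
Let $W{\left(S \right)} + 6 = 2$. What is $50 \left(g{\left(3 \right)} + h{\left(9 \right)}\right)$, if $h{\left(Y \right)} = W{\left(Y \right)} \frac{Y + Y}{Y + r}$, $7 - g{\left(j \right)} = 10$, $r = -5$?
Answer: $-1050$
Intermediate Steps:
$g{\left(j \right)} = -3$ ($g{\left(j \right)} = 7 - 10 = -3$)
$W{\left(S \right)} = -4$ ($W{\left(S \right)} = -6 + 2 = -4$)
$h{\left(Y \right)} = - \frac{8 Y}{-5 + Y}$ ($h{\left(Y \right)} = - 4 \frac{Y + Y}{Y - 5} = - 4 \frac{2 Y}{-5 + Y} = - \frac{8 Y}{-5 + Y}$)
$50 \left(g{\left(3 \right)} + h{\left(9 \right)}\right) = 50 \left(-3 - \frac{72}{-5 + 9}\right) = 50 \left(-3 - \frac{72}{4}\right) = 50 \left(-3 - 72 \cdot \frac{1}{4}\right) = 50 \left(-3 - 18\right) = 50 \left(-21\right) = -1050$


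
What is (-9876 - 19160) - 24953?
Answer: -53989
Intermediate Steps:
(-9876 - 19160) - 24953 = -29036 - 24953 = -53989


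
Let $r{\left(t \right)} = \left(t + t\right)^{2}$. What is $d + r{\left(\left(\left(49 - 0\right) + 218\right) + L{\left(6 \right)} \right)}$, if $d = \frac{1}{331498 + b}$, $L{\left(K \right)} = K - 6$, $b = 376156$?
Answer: $\frac{201791784025}{707654} \approx 2.8516 \cdot 10^{5}$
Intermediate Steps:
$L{\left(K \right)} = -6 + K$ ($L{\left(K \right)} = K - 6 = -6 + K$)
$r{\left(t \right)} = 4 t^{2}$ ($r{\left(t \right)} = \left(2 t\right)^{2} = 4 t^{2}$)
$d = \frac{1}{707654}$ ($d = \frac{1}{331498 + 376156} = \frac{1}{707654} \approx 1.4131 \cdot 10^{-6}$)
$d + r{\left(\left(\left(49 - 0\right) + 218\right) + L{\left(6 \right)} \right)} = \frac{1}{707654} + 4 \left(\left(\left(49 - 0\right) + 218\right) + \left(-6 + 6\right)\right)^{2} = \frac{1}{707654} + 4 \left(\left(\left(49 + 0\right) + 218\right) + 0\right)^{2} = \frac{1}{707654} + 4 \left(\left(49 + 218\right) + 0\right)^{2} = \frac{1}{707654} + 4 \left(267 + 0\right)^{2} = \frac{1}{707654} + 4 \cdot 267^{2} = \frac{1}{707654} + 4 \cdot 71289 = \frac{1}{707654} + 285156 = \frac{201791784025}{707654}$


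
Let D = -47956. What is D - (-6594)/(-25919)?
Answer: -1242978158/25919 ≈ -47956.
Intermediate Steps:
D - (-6594)/(-25919) = -47956 - (-6594)/(-25919) = -47956 - (-6594)*(-1)/25919 = -47956 - 1*6594/25919 = -47956 - 6594/25919 = -1242978158/25919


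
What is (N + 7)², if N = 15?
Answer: 484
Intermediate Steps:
(N + 7)² = (15 + 7)² = 22² = 484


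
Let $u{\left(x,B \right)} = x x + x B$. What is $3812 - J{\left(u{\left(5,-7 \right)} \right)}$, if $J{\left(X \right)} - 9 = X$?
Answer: $3813$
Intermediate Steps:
$u{\left(x,B \right)} = x^{2} + B x$
$J{\left(X \right)} = 9 + X$
$3812 - J{\left(u{\left(5,-7 \right)} \right)} = 3812 - \left(9 + 5 \left(-7 + 5\right)\right) = 3812 - \left(9 + 5 \left(-2\right)\right) = 3812 - \left(9 - 10\right) = 3812 - -1 = 3812 + 1 = 3813$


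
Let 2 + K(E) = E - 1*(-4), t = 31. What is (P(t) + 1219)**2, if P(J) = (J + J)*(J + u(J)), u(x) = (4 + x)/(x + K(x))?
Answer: 10321950409/1024 ≈ 1.0080e+7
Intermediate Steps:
K(E) = 2 + E (K(E) = -2 + (E - 1*(-4)) = -2 + (E + 4) = -2 + (4 + E) = 2 + E)
u(x) = (4 + x)/(2 + 2*x) (u(x) = (4 + x)/(x + (2 + x)) = (4 + x)/(2 + 2*x))
P(J) = 2*J*(J + (4 + J)/(2*(1 + J))) (P(J) = (J + J)*(J + (4 + J)/(2*(1 + J))) = (2*J)*(J + (4 + J)/(2*(1 + J))) = 2*J*(J + (4 + J)/(2*(1 + J))))
(P(t) + 1219)**2 = (31*(4 + 31 + 2*31*(1 + 31))/(1 + 31) + 1219)**2 = (31*(4 + 31 + 2*31*32)/32 + 1219)**2 = (31*(1/32)*(4 + 31 + 1984) + 1219)**2 = (31*(1/32)*2019 + 1219)**2 = (62589/32 + 1219)**2 = (101597/32)**2 = 10321950409/1024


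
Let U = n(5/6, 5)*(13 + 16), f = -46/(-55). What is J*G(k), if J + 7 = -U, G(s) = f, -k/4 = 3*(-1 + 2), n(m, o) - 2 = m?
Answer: -2461/33 ≈ -74.576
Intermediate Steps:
n(m, o) = 2 + m
f = 46/55 (f = -46*(-1/55) = 46/55 ≈ 0.83636)
U = 493/6 (U = (2 + 5/6)*(13 + 16) = (2 + 5*(1/6))*29 = (2 + 5/6)*29 = (17/6)*29 = 493/6 ≈ 82.167)
k = -12 (k = -12*(-1 + 2) = -12 ≈ -12.000)
G(s) = 46/55
J = -535/6 (J = -7 - 1*493/6 = -7 - 493/6 = -535/6 ≈ -89.167)
J*G(k) = -535/6*46/55 = -2461/33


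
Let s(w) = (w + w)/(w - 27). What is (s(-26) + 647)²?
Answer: 1179441649/2809 ≈ 4.1988e+5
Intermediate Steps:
s(w) = 2*w/(-27 + w) (s(w) = (2*w)/(-27 + w) = 2*w/(-27 + w))
(s(-26) + 647)² = (2*(-26)/(-27 - 26) + 647)² = (2*(-26)/(-53) + 647)² = (2*(-26)*(-1/53) + 647)² = (52/53 + 647)² = (34343/53)² = 1179441649/2809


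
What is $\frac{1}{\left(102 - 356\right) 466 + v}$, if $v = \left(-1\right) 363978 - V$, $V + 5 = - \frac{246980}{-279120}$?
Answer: $- \frac{13956}{6731507521} \approx -2.0732 \cdot 10^{-6}$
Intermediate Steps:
$V = - \frac{57431}{13956}$ ($V = -5 - \frac{246980}{-279120} = -5 - - \frac{12349}{13956} = -5 + \frac{12349}{13956} = - \frac{57431}{13956} \approx -4.1152$)
$v = - \frac{5079619537}{13956}$ ($v = \left(-1\right) 363978 - - \frac{57431}{13956} = -363978 + \frac{57431}{13956} = - \frac{5079619537}{13956} \approx -3.6397 \cdot 10^{5}$)
$\frac{1}{\left(102 - 356\right) 466 + v} = \frac{1}{\left(102 - 356\right) 466 - \frac{5079619537}{13956}} = \frac{1}{\left(-254\right) 466 - \frac{5079619537}{13956}} = \frac{1}{-118364 - \frac{5079619537}{13956}} = \frac{1}{- \frac{6731507521}{13956}} = - \frac{13956}{6731507521}$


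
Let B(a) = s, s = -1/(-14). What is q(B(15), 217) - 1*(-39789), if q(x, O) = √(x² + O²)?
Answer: 39789 + √9229445/14 ≈ 40006.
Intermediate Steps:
s = 1/14 (s = -1*(-1/14) = 1/14 ≈ 0.071429)
B(a) = 1/14
q(x, O) = √(O² + x²)
q(B(15), 217) - 1*(-39789) = √(217² + (1/14)²) - 1*(-39789) = √(47089 + 1/196) + 39789 = √(9229445/196) + 39789 = √9229445/14 + 39789 = 39789 + √9229445/14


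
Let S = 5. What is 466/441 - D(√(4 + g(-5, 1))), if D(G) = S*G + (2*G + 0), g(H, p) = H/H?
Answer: 466/441 - 7*√5 ≈ -14.596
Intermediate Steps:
g(H, p) = 1
D(G) = 7*G (D(G) = 5*G + (2*G + 0) = 5*G + 2*G = 7*G)
466/441 - D(√(4 + g(-5, 1))) = 466/441 - 7*√(4 + 1) = 466*(1/441) - 7*√5 = 466/441 - 7*√5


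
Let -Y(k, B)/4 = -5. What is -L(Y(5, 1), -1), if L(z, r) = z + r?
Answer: -19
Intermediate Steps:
Y(k, B) = 20 (Y(k, B) = -4*(-5) = 20)
L(z, r) = r + z
-L(Y(5, 1), -1) = -(-1 + 20) = -1*19 = -19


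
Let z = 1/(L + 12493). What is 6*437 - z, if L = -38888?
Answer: 69207691/26395 ≈ 2622.0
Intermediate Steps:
z = -1/26395 (z = 1/(-38888 + 12493) = 1/(-26395) = -1/26395 ≈ -3.7886e-5)
6*437 - z = 6*437 - 1*(-1/26395) = 2622 + 1/26395 = 69207691/26395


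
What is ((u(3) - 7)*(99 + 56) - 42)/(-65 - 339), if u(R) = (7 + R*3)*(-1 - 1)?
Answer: 6087/404 ≈ 15.067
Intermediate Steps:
u(R) = -14 - 6*R (u(R) = (7 + 3*R)*(-2) = -14 - 6*R)
((u(3) - 7)*(99 + 56) - 42)/(-65 - 339) = (((-14 - 6*3) - 7)*(99 + 56) - 42)/(-65 - 339) = (((-14 - 18) - 7)*155 - 42)/(-404) = ((-32 - 7)*155 - 42)*(-1/404) = (-39*155 - 42)*(-1/404) = (-6045 - 42)*(-1/404) = -6087*(-1/404) = 6087/404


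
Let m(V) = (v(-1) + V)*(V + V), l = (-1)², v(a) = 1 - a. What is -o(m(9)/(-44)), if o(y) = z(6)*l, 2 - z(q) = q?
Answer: 4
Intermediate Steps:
z(q) = 2 - q
l = 1
m(V) = 2*V*(2 + V) (m(V) = ((1 - 1*(-1)) + V)*(V + V) = ((1 + 1) + V)*(2*V) = (2 + V)*(2*V) = 2*V*(2 + V))
o(y) = -4 (o(y) = (2 - 1*6)*1 = (2 - 6)*1 = -4*1 = -4)
-o(m(9)/(-44)) = -1*(-4) = 4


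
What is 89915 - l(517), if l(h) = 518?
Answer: 89397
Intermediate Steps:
89915 - l(517) = 89915 - 1*518 = 89915 - 518 = 89397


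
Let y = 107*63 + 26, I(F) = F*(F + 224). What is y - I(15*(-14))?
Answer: 9707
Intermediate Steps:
I(F) = F*(224 + F)
y = 6767 (y = 6741 + 26 = 6767)
y - I(15*(-14)) = 6767 - 15*(-14)*(224 + 15*(-14)) = 6767 - (-210)*(224 - 210) = 6767 - (-210)*14 = 6767 - 1*(-2940) = 6767 + 2940 = 9707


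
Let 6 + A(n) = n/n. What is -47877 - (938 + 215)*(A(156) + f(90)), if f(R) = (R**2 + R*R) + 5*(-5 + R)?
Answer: -19210737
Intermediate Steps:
A(n) = -5 (A(n) = -6 + n/n = -6 + 1 = -5)
f(R) = -25 + 2*R**2 + 5*R (f(R) = (R**2 + R**2) + (-25 + 5*R) = 2*R**2 + (-25 + 5*R) = -25 + 2*R**2 + 5*R)
-47877 - (938 + 215)*(A(156) + f(90)) = -47877 - (938 + 215)*(-5 + (-25 + 2*90**2 + 5*90)) = -47877 - 1153*(-5 + (-25 + 2*8100 + 450)) = -47877 - 1153*(-5 + (-25 + 16200 + 450)) = -47877 - 1153*(-5 + 16625) = -47877 - 1153*16620 = -47877 - 1*19162860 = -47877 - 19162860 = -19210737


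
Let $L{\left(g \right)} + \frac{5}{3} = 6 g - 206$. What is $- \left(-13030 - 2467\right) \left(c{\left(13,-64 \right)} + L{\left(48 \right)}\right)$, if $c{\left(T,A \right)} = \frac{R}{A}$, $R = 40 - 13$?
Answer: $\frac{237770471}{192} \approx 1.2384 \cdot 10^{6}$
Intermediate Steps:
$L{\left(g \right)} = - \frac{623}{3} + 6 g$ ($L{\left(g \right)} = - \frac{5}{3} + \left(6 g - 206\right) = - \frac{5}{3} + \left(-206 + 6 g\right) = - \frac{623}{3} + 6 g$)
$R = 27$
$c{\left(T,A \right)} = \frac{27}{A}$
$- \left(-13030 - 2467\right) \left(c{\left(13,-64 \right)} + L{\left(48 \right)}\right) = - \left(-13030 - 2467\right) \left(\frac{27}{-64} + \left(- \frac{623}{3} + 6 \cdot 48\right)\right) = - \left(-15497\right) \left(27 \left(- \frac{1}{64}\right) + \left(- \frac{623}{3} + 288\right)\right) = - \left(-15497\right) \left(- \frac{27}{64} + \frac{241}{3}\right) = - \frac{\left(-15497\right) 15343}{192} = \left(-1\right) \left(- \frac{237770471}{192}\right) = \frac{237770471}{192}$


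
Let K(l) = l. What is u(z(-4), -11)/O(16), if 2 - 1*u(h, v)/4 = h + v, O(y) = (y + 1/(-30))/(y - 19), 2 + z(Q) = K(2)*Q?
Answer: -8280/479 ≈ -17.286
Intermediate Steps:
z(Q) = -2 + 2*Q
O(y) = (-1/30 + y)/(-19 + y) (O(y) = (y - 1/30)/(-19 + y) = (-1/30 + y)/(-19 + y))
u(h, v) = 8 - 4*h - 4*v (u(h, v) = 8 - 4*(h + v) = 8 + (-4*h - 4*v) = 8 - 4*h - 4*v)
u(z(-4), -11)/O(16) = (8 - 4*(-2 + 2*(-4)) - 4*(-11))/(((-1/30 + 16)/(-19 + 16))) = (8 - 4*(-2 - 8) + 44)/(((479/30)/(-3))) = (8 - 4*(-10) + 44)/((-1/3*479/30)) = (8 + 40 + 44)/(-479/90) = 92*(-90/479) = -8280/479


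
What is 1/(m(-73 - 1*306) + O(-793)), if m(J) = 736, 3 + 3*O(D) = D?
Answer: 3/1412 ≈ 0.0021246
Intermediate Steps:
O(D) = -1 + D/3
1/(m(-73 - 1*306) + O(-793)) = 1/(736 + (-1 + (⅓)*(-793))) = 1/(736 + (-1 - 793/3)) = 1/(736 - 796/3) = 1/(1412/3) = 3/1412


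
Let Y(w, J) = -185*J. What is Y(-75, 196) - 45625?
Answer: -81885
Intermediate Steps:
Y(-75, 196) - 45625 = -185*196 - 45625 = -36260 - 45625 = -81885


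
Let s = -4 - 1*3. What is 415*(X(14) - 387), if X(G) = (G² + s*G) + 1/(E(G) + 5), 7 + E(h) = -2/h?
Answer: -360386/3 ≈ -1.2013e+5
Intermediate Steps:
E(h) = -7 - 2/h
s = -7 (s = -4 - 3 = -7)
X(G) = G² + 1/(-2 - 2/G) - 7*G (X(G) = (G² - 7*G) + 1/((-7 - 2/G) + 5) = (G² - 7*G) + 1/(-2 - 2/G) = G² + 1/(-2 - 2/G) - 7*G)
415*(X(14) - 387) = 415*((½)*14*(-15 - 12*14 + 2*14²)/(1 + 14) - 387) = 415*((½)*14*(-15 - 168 + 2*196)/15 - 387) = 415*((½)*14*(1/15)*(-15 - 168 + 392) - 387) = 415*((½)*14*(1/15)*209 - 387) = 415*(1463/15 - 387) = 415*(-4342/15) = -360386/3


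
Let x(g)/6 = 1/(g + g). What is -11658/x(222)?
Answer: -862692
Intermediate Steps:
x(g) = 3/g (x(g) = 6/(g + g) = 6/((2*g)) = 6*(1/(2*g)) = 3/g)
-11658/x(222) = -11658/(3/222) = -11658/(3*(1/222)) = -11658/1/74 = -11658*74 = -862692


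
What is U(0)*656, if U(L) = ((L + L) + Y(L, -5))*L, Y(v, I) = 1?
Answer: 0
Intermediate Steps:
U(L) = L*(1 + 2*L) (U(L) = ((L + L) + 1)*L = (2*L + 1)*L = (1 + 2*L)*L = L*(1 + 2*L))
U(0)*656 = (0*(1 + 2*0))*656 = (0*(1 + 0))*656 = (0*1)*656 = 0*656 = 0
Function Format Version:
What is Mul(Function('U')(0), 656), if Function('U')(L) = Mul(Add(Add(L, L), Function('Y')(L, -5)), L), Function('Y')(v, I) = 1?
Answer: 0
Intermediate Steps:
Function('U')(L) = Mul(L, Add(1, Mul(2, L))) (Function('U')(L) = Mul(Add(Add(L, L), 1), L) = Mul(Add(Mul(2, L), 1), L) = Mul(Add(1, Mul(2, L)), L) = Mul(L, Add(1, Mul(2, L))))
Mul(Function('U')(0), 656) = Mul(Mul(0, Add(1, Mul(2, 0))), 656) = Mul(Mul(0, Add(1, 0)), 656) = Mul(Mul(0, 1), 656) = Mul(0, 656) = 0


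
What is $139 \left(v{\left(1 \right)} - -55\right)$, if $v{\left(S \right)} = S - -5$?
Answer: $8479$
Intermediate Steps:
$v{\left(S \right)} = 5 + S$ ($v{\left(S \right)} = S + 5 = 5 + S$)
$139 \left(v{\left(1 \right)} - -55\right) = 139 \left(\left(5 + 1\right) - -55\right) = 139 \left(6 + 55\right) = 139 \cdot 61 = 8479$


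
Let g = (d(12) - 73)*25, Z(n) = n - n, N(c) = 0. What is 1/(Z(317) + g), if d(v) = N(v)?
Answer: -1/1825 ≈ -0.00054795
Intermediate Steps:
d(v) = 0
Z(n) = 0
g = -1825 (g = (0 - 73)*25 = -73*25 = -1825)
1/(Z(317) + g) = 1/(0 - 1825) = 1/(-1825) = -1/1825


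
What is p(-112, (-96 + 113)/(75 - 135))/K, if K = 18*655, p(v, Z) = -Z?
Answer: 17/707400 ≈ 2.4032e-5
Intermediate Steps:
K = 11790
p(-112, (-96 + 113)/(75 - 135))/K = -(-96 + 113)/(75 - 135)/11790 = -17/(-60)*(1/11790) = -17*(-1)/60*(1/11790) = -1*(-17/60)*(1/11790) = (17/60)*(1/11790) = 17/707400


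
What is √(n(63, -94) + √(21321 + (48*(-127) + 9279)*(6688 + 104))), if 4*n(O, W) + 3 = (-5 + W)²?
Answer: √(9798 + 12*√2404473)/2 ≈ 84.270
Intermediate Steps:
n(O, W) = -¾ + (-5 + W)²/4
√(n(63, -94) + √(21321 + (48*(-127) + 9279)*(6688 + 104))) = √((-¾ + (-5 - 94)²/4) + √(21321 + (48*(-127) + 9279)*(6688 + 104))) = √((-¾ + (¼)*(-99)²) + √(21321 + (-6096 + 9279)*6792)) = √((-¾ + (¼)*9801) + √(21321 + 3183*6792)) = √((-¾ + 9801/4) + √(21321 + 21618936)) = √(4899/2 + √21640257) = √(4899/2 + 3*√2404473)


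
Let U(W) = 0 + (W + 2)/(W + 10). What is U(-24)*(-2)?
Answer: -22/7 ≈ -3.1429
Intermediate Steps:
U(W) = (2 + W)/(10 + W) (U(W) = 0 + (2 + W)/(10 + W) = (2 + W)/(10 + W))
U(-24)*(-2) = ((2 - 24)/(10 - 24))*(-2) = (-22/(-14))*(-2) = -1/14*(-22)*(-2) = (11/7)*(-2) = -22/7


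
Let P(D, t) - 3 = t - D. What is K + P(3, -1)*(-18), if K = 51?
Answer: 69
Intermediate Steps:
P(D, t) = 3 + t - D (P(D, t) = 3 + (t - D) = 3 + t - D)
K + P(3, -1)*(-18) = 51 + (3 - 1 - 1*3)*(-18) = 51 + (3 - 1 - 3)*(-18) = 51 - 1*(-18) = 51 + 18 = 69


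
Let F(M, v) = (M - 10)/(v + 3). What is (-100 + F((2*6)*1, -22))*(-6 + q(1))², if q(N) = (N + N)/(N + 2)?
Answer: -162304/57 ≈ -2847.4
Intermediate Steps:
F(M, v) = (-10 + M)/(3 + v)
q(N) = 2*N/(2 + N) (q(N) = (2*N)/(2 + N) = 2*N/(2 + N))
(-100 + F((2*6)*1, -22))*(-6 + q(1))² = (-100 + (-10 + (2*6)*1)/(3 - 22))*(-6 + 2*1/(2 + 1))² = (-100 + (-10 + 12*1)/(-19))*(-6 + 2*1/3)² = (-100 - (-10 + 12)/19)*(-6 + 2*1*(⅓))² = (-100 - 1/19*2)*(-6 + ⅔)² = (-100 - 2/19)*(-16/3)² = -1902/19*256/9 = -162304/57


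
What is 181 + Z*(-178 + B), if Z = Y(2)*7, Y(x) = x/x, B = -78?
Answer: -1611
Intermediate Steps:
Y(x) = 1
Z = 7 (Z = 1*7 = 7)
181 + Z*(-178 + B) = 181 + 7*(-178 - 78) = 181 + 7*(-256) = 181 - 1792 = -1611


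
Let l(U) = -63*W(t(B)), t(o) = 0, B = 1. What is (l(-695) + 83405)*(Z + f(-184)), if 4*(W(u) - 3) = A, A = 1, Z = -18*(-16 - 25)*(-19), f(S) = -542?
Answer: -1211728441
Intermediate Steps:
Z = -14022 (Z = -18*(-41)*(-19) = 738*(-19) = -14022)
W(u) = 13/4 (W(u) = 3 + (¼)*1 = 3 + ¼ = 13/4)
l(U) = -819/4 (l(U) = -63*13/4 = -819/4)
(l(-695) + 83405)*(Z + f(-184)) = (-819/4 + 83405)*(-14022 - 542) = (332801/4)*(-14564) = -1211728441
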